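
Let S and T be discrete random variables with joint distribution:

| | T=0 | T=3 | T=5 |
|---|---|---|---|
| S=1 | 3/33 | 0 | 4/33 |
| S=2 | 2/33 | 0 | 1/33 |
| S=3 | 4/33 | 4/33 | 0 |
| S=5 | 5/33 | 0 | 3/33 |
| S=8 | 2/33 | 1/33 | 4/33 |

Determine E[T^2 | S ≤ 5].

P(S ≤ 5) = 26/33.
Σ T^2·P over the event = 0·(3/33) + 25·(4/33) + 0·(2/33) + 25·(1/33) + 0·(4/33) + 9·(4/33) + 0·(5/33) + 25·(3/33) = 236/33.
E[T^2 | S ≤ 5] = (236/33) / (26/33) = 118/13.

118/13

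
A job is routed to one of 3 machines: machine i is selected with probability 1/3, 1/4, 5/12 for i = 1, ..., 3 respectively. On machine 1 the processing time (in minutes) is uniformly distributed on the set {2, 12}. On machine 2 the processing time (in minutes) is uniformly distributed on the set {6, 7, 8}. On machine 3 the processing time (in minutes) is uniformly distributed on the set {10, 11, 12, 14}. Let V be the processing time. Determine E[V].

431/48

E[V | machine 1] = (2+12)/2 = 7.
E[V | machine 2] = (6+7+8)/3 = 7.
E[V | machine 3] = (10+11+12+14)/4 = 47/4.
By the law of total expectation,
E[V] = (1/3)·(7) + (1/4)·(7) + (5/12)·(47/4) = 431/48.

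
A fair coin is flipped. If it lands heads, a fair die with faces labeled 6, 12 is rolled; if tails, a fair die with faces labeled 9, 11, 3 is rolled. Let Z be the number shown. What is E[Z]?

25/3

E[Z | heads] = (6+12)/2 = 9.
E[Z | tails] = (9+11+3)/3 = 23/3.
By the law of total expectation,
E[Z] = (1/2)·(9) + (1/2)·(23/3) = 25/3.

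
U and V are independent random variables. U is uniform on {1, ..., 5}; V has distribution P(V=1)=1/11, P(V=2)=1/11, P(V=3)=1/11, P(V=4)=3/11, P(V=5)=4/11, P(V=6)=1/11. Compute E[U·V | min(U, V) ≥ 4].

P(min(U, V) ≥ 4) = 16/55.
Summing UV·P(x,y) over outcomes with min(U, V) ≥ 4 gives 342/55.
E[U·V | min(U, V) ≥ 4] = (342/55) / (16/55) = 171/8.

171/8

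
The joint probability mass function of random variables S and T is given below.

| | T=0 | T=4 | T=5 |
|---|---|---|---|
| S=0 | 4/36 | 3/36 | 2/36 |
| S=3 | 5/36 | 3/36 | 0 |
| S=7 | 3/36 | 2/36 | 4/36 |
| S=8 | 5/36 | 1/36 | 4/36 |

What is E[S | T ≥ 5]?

6

P(T ≥ 5) = 5/18.
Summing S·P(S=x,T=y) over the conditioning event gives 5/3.
E[S | T ≥ 5] = (5/3) / (5/18) = 6.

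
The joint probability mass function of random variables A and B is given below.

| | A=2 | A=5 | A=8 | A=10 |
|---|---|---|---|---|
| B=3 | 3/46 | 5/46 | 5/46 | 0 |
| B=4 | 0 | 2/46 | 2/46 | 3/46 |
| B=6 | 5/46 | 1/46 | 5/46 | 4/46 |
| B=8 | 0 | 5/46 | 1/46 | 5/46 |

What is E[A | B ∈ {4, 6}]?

P(B ∈ {4, 6}) = 11/23.
Σ A·P over the event = 2·(5/46) + 5·(2/46) + 5·(1/46) + 8·(2/46) + 8·(5/46) + 10·(3/46) + 10·(4/46) = 151/46.
E[A | B ∈ {4, 6}] = (151/46) / (11/23) = 151/22.

151/22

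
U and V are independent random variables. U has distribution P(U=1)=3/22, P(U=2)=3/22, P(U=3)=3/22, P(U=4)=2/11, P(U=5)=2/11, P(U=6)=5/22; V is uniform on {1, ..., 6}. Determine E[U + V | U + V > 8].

433/43

P(U + V > 8) = 43/132.
Summing (U+V)·P(x,y) over outcomes with U + V > 8 gives 433/132.
E[U + V | U + V > 8] = (433/132) / (43/132) = 433/43.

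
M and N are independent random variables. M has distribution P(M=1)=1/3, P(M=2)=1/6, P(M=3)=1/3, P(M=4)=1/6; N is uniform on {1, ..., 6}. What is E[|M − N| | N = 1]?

4/3

P(N = 1) = 1/6.
Summing |M−N|·P(x,y) over outcomes with N = 1 gives 2/9.
E[|M − N| | N = 1] = (2/9) / (1/6) = 4/3.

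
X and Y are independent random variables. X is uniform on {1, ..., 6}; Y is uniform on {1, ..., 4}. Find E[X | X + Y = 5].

Outcomes with X + Y = 5: (1,4), (2,3), (3,2), (4,1), each with probability 1/24.
E[X | X + Y = 5] = (1 + 2 + 3 + 4) / 4 = 5/2.

5/2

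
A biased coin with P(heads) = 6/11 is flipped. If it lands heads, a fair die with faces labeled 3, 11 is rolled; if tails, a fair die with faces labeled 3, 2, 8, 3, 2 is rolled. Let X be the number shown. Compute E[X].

E[X | heads] = (3+11)/2 = 7.
E[X | tails] = (3+2+8+3+2)/5 = 18/5.
E[X] = (6/11)·(7) + (5/11)·(18/5) = 60/11.

60/11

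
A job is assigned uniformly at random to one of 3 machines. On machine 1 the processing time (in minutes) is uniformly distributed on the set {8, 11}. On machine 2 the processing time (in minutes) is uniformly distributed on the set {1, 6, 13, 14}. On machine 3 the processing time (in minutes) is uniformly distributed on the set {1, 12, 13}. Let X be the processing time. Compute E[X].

80/9

E[X | machine 1] = (8+11)/2 = 19/2.
E[X | machine 2] = (1+6+13+14)/4 = 17/2.
E[X | machine 3] = (1+12+13)/3 = 26/3.
E[X] = (1/3)·(19/2) + (1/3)·(17/2) + (1/3)·(26/3) = 80/9.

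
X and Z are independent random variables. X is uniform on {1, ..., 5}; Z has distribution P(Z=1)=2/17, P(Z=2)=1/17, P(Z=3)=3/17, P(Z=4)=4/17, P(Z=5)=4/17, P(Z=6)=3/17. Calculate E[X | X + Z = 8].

P(X + Z = 8) = 14/85.
Summing X·P(x,y) over outcomes with X + Z = 8 gives 49/85.
E[X | X + Z = 8] = (49/85) / (14/85) = 7/2.

7/2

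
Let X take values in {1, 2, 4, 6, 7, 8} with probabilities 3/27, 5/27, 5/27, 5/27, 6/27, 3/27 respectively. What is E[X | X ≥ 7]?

P(X ≥ 7) = 1/3.
Σ over the event: 7·2/9 + 8·1/9 = 22/9.
E[X | X ≥ 7] = (22/9) / (1/3) = 22/3.

22/3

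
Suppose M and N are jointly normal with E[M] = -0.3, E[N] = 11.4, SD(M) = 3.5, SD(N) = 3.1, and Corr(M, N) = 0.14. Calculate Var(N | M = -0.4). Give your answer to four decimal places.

9.4216

Var(N | M=x) = (1 − ρ²)·σ_N².
Var(N | M=-0.4) = (3.1)²·(1 − (0.14)²) = 9.61·0.9804 = 9.4216.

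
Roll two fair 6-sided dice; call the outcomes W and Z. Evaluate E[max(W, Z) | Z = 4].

Outcomes with Z = 4: (1,4), (2,4), (3,4), (4,4), (5,4), (6,4), each with probability 1/36.
E[max(W, Z) | Z = 4] = (4 + 4 + 4 + 4 + 5 + 6) / 6 = 9/2.

9/2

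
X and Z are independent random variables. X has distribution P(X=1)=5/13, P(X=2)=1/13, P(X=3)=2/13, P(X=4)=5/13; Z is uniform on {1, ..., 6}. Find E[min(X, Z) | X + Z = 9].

26/7

P(X + Z = 9) = 7/78.
Summing min(X,Z)·P(x,y) over outcomes with X + Z = 9 gives 1/3.
E[min(X, Z) | X + Z = 9] = (1/3) / (7/78) = 26/7.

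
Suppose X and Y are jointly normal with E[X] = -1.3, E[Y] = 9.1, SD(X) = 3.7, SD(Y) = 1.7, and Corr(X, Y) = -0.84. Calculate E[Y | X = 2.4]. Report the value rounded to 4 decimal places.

E[Y | X=x] = μ_Y + ρ(σ_Y/σ_X)(x − μ_X) for jointly normal variables.
E[Y | X=2.4] = 9.1 + (-0.84)·(1.7/3.7)·(2.4 − (-1.3)) = 9.1 + (-0.38595)·(3.7) = 7.6720.

7.6720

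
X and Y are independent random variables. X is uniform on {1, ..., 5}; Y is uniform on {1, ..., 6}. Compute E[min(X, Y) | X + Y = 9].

Outcomes with X + Y = 9: (3,6), (4,5), (5,4), each with probability 1/30.
E[min(X, Y) | X + Y = 9] = (3 + 4 + 4) / 3 = 11/3.

11/3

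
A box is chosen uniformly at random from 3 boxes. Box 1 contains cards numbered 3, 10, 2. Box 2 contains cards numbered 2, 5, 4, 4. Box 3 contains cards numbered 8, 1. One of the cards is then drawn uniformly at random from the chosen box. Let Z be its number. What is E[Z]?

53/12

E[Z | box 1] = (3+10+2)/3 = 5.
E[Z | box 2] = (2+5+4+4)/4 = 15/4.
E[Z | box 3] = (8+1)/2 = 9/2.
E[Z] = (1/3)·(5) + (1/3)·(15/4) + (1/3)·(9/2) = 53/12.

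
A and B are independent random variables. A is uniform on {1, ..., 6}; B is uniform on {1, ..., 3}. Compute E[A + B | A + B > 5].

64/9

Outcomes with A + B > 5: (3,3), (4,2), (4,3), (5,1), (5,2), (5,3), (6,1), (6,2), (6,3), each with probability 1/18.
E[A + B | A + B > 5] = (6 + 6 + 7 + 6 + 7 + 8 + 7 + 8 + 9) / 9 = 64/9.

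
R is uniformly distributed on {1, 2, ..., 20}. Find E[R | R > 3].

P(R > 3) = 17/20.
E[R | R > 3] = (51/5) / (17/20) = 12.

12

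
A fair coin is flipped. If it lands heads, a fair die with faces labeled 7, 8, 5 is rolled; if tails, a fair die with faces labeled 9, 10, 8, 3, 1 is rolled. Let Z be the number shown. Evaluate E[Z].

E[Z | heads] = (7+8+5)/3 = 20/3.
E[Z | tails] = (9+10+8+3+1)/5 = 31/5.
E[Z] = (1/2)·(20/3) + (1/2)·(31/5) = 193/30.

193/30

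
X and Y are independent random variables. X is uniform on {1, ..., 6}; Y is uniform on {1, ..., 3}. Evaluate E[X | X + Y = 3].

3/2

Outcomes with X + Y = 3: (1,2), (2,1), each with probability 1/18.
E[X | X + Y = 3] = (1 + 2) / 2 = 3/2.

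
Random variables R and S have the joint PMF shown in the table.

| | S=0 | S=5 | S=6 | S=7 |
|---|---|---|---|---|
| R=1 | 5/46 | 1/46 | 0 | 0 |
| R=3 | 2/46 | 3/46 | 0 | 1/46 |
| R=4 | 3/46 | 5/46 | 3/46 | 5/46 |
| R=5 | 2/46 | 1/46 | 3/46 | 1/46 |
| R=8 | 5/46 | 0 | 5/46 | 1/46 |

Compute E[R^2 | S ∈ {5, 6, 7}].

P(S ∈ {5, 6, 7}) = 29/46.
Summing R^2·P(R=x,S=y) over the conditioning event gives 377/23.
E[R^2 | S ∈ {5, 6, 7}] = (377/23) / (29/46) = 26.

26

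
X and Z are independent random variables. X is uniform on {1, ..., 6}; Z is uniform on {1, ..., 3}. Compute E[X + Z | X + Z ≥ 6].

64/9

Outcomes with X + Z ≥ 6: (3,3), (4,2), (4,3), (5,1), (5,2), (5,3), (6,1), (6,2), (6,3), each with probability 1/18.
E[X + Z | X + Z ≥ 6] = (6 + 6 + 7 + 6 + 7 + 8 + 7 + 8 + 9) / 9 = 64/9.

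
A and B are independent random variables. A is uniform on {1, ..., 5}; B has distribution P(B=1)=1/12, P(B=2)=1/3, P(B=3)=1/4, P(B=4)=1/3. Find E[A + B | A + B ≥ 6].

P(A + B ≥ 6) = 17/30.
Summing (A+B)·P(x,y) over outcomes with A + B ≥ 6 gives 241/60.
E[A + B | A + B ≥ 6] = (241/60) / (17/30) = 241/34.

241/34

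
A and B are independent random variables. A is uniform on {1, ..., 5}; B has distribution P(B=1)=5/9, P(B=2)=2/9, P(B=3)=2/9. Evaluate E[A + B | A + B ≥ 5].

P(A + B ≥ 5) = 8/15.
Summing (A+B)·P(x,y) over outcomes with A + B ≥ 5 gives 143/45.
E[A + B | A + B ≥ 5] = (143/45) / (8/15) = 143/24.

143/24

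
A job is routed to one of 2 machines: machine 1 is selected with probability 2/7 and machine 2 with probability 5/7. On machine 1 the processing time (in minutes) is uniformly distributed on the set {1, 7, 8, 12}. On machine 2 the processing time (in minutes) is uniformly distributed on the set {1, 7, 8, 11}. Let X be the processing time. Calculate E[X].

E[X | machine 1] = (1+7+8+12)/4 = 7.
E[X | machine 2] = (1+7+8+11)/4 = 27/4.
E[X] = (2/7)·(7) + (5/7)·(27/4) = 191/28.

191/28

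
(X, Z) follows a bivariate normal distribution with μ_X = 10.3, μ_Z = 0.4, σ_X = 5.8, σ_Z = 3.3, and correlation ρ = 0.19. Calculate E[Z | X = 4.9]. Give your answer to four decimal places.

-0.1838

E[Z | X=x] = μ_Z + ρ(σ_Z/σ_X)(x − μ_X) for jointly normal variables.
E[Z | X=4.9] = 0.4 + (0.19)·(3.3/5.8)·(4.9 − (10.3)) = 0.4 + (0.108103)·(-5.4) = -0.1838.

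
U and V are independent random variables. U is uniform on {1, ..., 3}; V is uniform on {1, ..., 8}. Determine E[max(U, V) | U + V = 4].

8/3

P(U + V = 4) = 1/8.
Summing max(U,V)·P(x,y) over outcomes with U + V = 4 gives 1/3.
E[max(U, V) | U + V = 4] = (1/3) / (1/8) = 8/3.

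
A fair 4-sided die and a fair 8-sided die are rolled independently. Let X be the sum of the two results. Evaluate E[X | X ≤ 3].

8/3

P(X ≤ 3) = 3/32.
Σ over the event: 2·1/32 + 3·1/16 = 1/4.
E[X | X ≤ 3] = (1/4) / (3/32) = 8/3.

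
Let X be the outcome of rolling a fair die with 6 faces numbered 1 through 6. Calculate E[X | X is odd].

Given X is odd, X is equally likely to be any of {1, 3, 5}.
E[X | X is odd] = (1 + 3 + 5) / 3 = 3.

3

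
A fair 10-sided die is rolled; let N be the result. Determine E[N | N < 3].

Given N < 3, N is equally likely to be any of {1, 2}.
E[N | N < 3] = (1 + 2) / 2 = 3/2.

3/2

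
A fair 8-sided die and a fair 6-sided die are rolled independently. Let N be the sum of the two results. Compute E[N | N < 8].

P(N < 8) = 7/16.
Σ over the event: 2·1/48 + 3·1/24 + 4·1/16 + 5·1/12 + 6·5/48 + 7·1/8 = 7/3.
E[N | N < 8] = (7/3) / (7/16) = 16/3.

16/3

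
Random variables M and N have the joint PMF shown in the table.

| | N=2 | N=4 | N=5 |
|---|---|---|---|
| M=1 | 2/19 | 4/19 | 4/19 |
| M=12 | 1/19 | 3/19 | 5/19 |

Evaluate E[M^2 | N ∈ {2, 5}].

145/2

P(N ∈ {2, 5}) = 12/19.
Σ M^2·P over the event = 1·(2/19) + 1·(4/19) + 144·(1/19) + 144·(5/19) = 870/19.
E[M^2 | N ∈ {2, 5}] = (870/19) / (12/19) = 145/2.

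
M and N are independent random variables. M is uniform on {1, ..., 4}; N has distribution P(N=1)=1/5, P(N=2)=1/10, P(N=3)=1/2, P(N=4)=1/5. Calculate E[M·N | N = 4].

10

P(N = 4) = 1/5.
Summing MN·P(x,y) over outcomes with N = 4 gives 2.
E[M·N | N = 4] = (2) / (1/5) = 10.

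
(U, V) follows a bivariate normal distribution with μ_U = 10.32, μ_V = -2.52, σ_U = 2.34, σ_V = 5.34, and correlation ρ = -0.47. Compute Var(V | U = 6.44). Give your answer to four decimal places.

The conditional variance in a bivariate normal is σ_V²(1 − ρ²), independent of x.
Var(V | U=6.44) = (5.34)²·(1 − (-0.47)²) = 28.5156·0.7791 = 22.2165.

22.2165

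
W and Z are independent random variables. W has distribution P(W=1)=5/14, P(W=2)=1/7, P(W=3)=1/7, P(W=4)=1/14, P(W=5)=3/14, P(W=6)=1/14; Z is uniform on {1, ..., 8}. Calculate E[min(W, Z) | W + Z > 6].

3

P(W + Z > 6) = 17/28.
Summing min(W,Z)·P(x,y) over outcomes with W + Z > 6 gives 51/28.
E[min(W, Z) | W + Z > 6] = (51/28) / (17/28) = 3.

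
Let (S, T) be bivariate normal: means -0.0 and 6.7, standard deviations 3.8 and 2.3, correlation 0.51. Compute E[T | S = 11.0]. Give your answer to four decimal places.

E[T | S=x] = μ_T + ρ(σ_T/σ_S)(x − μ_S) for jointly normal variables.
E[T | S=11.0] = 6.7 + (0.51)·(2.3/3.8)·(11.0 − (-0.0)) = 6.7 + (0.30868)·(11) = 10.0955.

10.0955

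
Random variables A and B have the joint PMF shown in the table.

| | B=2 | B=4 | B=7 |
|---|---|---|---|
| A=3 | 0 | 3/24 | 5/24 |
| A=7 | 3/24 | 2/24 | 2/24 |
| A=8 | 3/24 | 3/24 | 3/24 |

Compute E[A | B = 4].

P(B = 4) = 1/3.
Σ A·P over the event = 3·(3/24) + 7·(2/24) + 8·(3/24) = 47/24.
E[A | B = 4] = (47/24) / (1/3) = 47/8.

47/8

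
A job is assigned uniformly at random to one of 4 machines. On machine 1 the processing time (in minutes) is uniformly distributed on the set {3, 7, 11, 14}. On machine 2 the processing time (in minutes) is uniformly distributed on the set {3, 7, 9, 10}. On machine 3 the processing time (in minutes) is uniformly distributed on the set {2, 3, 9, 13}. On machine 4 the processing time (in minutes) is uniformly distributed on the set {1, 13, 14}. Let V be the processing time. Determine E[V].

E[V | machine 1] = (3+7+11+14)/4 = 35/4.
E[V | machine 2] = (3+7+9+10)/4 = 29/4.
E[V | machine 3] = (2+3+9+13)/4 = 27/4.
E[V | machine 4] = (1+13+14)/3 = 28/3.
By the law of total expectation,
E[V] = (1/4)·(35/4) + (1/4)·(29/4) + (1/4)·(27/4) + (1/4)·(28/3) = 385/48.

385/48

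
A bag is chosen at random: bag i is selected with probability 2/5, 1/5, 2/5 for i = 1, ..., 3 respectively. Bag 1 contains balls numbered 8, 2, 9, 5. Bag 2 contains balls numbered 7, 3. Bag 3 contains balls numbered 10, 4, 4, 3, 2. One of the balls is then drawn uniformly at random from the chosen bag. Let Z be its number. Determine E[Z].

131/25

E[Z | bag 1] = (8+2+9+5)/4 = 6.
E[Z | bag 2] = (7+3)/2 = 5.
E[Z | bag 3] = (10+4+4+3+2)/5 = 23/5.
By the law of total expectation,
E[Z] = (2/5)·(6) + (1/5)·(5) + (2/5)·(23/5) = 131/25.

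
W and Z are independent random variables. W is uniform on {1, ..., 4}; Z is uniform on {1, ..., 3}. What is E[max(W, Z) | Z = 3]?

13/4

P(Z = 3) = 1/3.
Summing max(W,Z)·P(x,y) over outcomes with Z = 3 gives 13/12.
E[max(W, Z) | Z = 3] = (13/12) / (1/3) = 13/4.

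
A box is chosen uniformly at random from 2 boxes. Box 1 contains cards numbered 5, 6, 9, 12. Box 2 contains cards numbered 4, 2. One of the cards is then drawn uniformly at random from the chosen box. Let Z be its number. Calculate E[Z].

11/2

E[Z | box 1] = (5+6+9+12)/4 = 8.
E[Z | box 2] = (4+2)/2 = 3.
By the law of total expectation,
E[Z] = (1/2)·(8) + (1/2)·(3) = 11/2.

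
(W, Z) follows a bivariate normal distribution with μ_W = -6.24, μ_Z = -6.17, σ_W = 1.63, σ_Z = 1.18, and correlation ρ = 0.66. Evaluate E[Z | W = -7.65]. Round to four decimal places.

-6.8437

E[Z | W=x] = μ_Z + ρ(σ_Z/σ_W)(x − μ_W) for jointly normal variables.
E[Z | W=-7.65] = -6.17 + (0.66)·(1.18/1.63)·(-7.65 − (-6.24)) = -6.17 + (0.47779)·(-1.41) = -6.8437.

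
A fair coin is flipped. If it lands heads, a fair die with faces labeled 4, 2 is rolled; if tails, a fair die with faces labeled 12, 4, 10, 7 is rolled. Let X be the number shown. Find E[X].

E[X | heads] = (4+2)/2 = 3.
E[X | tails] = (12+4+10+7)/4 = 33/4.
By the law of total expectation,
E[X] = (1/2)·(3) + (1/2)·(33/4) = 45/8.

45/8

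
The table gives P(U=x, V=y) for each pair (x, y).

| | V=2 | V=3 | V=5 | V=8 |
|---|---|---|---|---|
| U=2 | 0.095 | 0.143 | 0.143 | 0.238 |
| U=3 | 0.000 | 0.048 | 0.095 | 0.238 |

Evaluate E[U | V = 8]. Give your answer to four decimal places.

2.5000

P(V = 8) = 0.476.
Σ U·P over the event = 2·(0.238) + 3·(0.238) = 1.190.
E[U | V = 8] = (1.190) / (0.476) = 2.5000.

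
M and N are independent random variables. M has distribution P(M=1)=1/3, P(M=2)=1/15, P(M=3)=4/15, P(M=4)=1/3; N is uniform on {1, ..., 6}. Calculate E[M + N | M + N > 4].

P(M + N > 4) = 23/30.
Summing (M+N)·P(x,y) over outcomes with M + N > 4 gives 481/90.
E[M + N | M + N > 4] = (481/90) / (23/30) = 481/69.

481/69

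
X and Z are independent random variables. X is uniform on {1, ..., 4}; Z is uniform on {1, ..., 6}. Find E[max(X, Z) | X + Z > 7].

16/3

Outcomes with X + Z > 7: (2,6), (3,5), (3,6), (4,4), (4,5), (4,6), each with probability 1/24.
E[max(X, Z) | X + Z > 7] = (6 + 5 + 6 + 4 + 5 + 6) / 6 = 16/3.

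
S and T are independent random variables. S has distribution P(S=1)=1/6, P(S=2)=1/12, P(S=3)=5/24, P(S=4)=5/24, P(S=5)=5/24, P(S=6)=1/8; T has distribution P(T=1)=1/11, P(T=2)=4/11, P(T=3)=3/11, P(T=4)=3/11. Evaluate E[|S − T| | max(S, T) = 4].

133/88

P(max(S, T) = 4) = 1/3.
Summing |S−T|·P(x,y) over outcomes with max(S, T) = 4 gives 133/264.
E[|S − T| | max(S, T) = 4] = (133/264) / (1/3) = 133/88.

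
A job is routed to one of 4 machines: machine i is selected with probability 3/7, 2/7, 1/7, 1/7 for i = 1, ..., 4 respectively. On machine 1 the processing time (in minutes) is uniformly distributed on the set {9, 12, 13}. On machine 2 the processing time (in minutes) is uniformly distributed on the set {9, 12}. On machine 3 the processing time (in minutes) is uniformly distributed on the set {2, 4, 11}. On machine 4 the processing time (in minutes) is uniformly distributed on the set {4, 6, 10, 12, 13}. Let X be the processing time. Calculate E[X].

E[X | machine 1] = (9+12+13)/3 = 34/3.
E[X | machine 2] = (9+12)/2 = 21/2.
E[X | machine 3] = (2+4+11)/3 = 17/3.
E[X | machine 4] = (4+6+10+12+13)/5 = 9.
E[X] = (3/7)·(34/3) + (2/7)·(21/2) + (1/7)·(17/3) + (1/7)·(9) = 209/21.

209/21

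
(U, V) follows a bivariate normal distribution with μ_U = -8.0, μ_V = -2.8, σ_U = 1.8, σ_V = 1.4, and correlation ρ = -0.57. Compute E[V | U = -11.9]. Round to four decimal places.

The regression of V on U has slope ρ·σ_V/σ_U and passes through (μ_U, μ_V).
E[V | U=-11.9] = -2.8 + (-0.57)·(1.4/1.8)·(-11.9 − (-8.0)) = -2.8 + (-0.44333)·(-3.9) = -1.0710.

-1.0710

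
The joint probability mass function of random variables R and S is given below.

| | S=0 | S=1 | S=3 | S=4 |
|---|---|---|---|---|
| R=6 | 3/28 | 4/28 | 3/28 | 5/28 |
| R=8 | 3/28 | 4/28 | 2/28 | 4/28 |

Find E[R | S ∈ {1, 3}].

P(S ∈ {1, 3}) = 13/28.
Σ R·P over the event = 6·(4/28) + 6·(3/28) + 8·(4/28) + 8·(2/28) = 45/14.
E[R | S ∈ {1, 3}] = (45/14) / (13/28) = 90/13.

90/13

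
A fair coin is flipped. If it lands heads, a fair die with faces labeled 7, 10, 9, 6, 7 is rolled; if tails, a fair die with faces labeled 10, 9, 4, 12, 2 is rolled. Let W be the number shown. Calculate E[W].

E[W | heads] = (7+10+9+6+7)/5 = 39/5.
E[W | tails] = (10+9+4+12+2)/5 = 37/5.
E[W] = (1/2)·(39/5) + (1/2)·(37/5) = 38/5.

38/5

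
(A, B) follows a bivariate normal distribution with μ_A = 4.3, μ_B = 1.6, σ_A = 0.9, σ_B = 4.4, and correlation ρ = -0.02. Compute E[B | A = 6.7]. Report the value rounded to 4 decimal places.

E[B | A=x] = μ_B + ρ(σ_B/σ_A)(x − μ_A) for jointly normal variables.
E[B | A=6.7] = 1.6 + (-0.02)·(4.4/0.9)·(6.7 − (4.3)) = 1.6 + (-0.097778)·(2.4) = 1.3653.

1.3653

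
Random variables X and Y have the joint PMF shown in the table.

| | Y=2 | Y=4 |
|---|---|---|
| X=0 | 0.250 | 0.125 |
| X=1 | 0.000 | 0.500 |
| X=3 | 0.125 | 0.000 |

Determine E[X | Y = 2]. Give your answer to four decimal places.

P(Y = 2) = 0.375.
Σ X·P over the event = 0·(0.250) + 3·(0.125) = 0.375.
E[X | Y = 2] = (0.375) / (0.375) = 1.0000.

1.0000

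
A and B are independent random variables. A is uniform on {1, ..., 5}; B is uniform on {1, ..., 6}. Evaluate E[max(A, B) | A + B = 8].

Outcomes with A + B = 8: (2,6), (3,5), (4,4), (5,3), each with probability 1/30.
E[max(A, B) | A + B = 8] = (6 + 5 + 4 + 5) / 4 = 5.

5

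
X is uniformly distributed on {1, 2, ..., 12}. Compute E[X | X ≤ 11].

Given X ≤ 11, X is equally likely to be any of {1, 2, 3, 4, 5, 6, 7, 8, 9, 10, 11}.
E[X | X ≤ 11] = (1 + 2 + 3 + 4 + 5 + 6 + 7 + 8 + 9 + 10 + 11) / 11 = 6.

6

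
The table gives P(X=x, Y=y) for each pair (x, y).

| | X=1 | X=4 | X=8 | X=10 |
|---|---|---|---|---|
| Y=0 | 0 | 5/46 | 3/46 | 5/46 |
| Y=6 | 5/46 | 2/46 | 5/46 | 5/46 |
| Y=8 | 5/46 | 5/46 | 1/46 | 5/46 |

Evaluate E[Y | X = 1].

P(X = 1) = 5/23.
Summing Y·P(X=x,Y=y) over the conditioning event gives 35/23.
E[Y | X = 1] = (35/23) / (5/23) = 7.

7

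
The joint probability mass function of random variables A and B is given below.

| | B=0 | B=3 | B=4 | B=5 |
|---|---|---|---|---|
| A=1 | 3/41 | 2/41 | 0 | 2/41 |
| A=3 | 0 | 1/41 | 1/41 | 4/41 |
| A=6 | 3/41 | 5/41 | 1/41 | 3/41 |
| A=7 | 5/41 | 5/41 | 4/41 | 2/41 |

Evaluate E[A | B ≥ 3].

51/10

P(B ≥ 3) = 30/41.
Summing A·P(A=x,B=y) over the conditioning event gives 153/41.
E[A | B ≥ 3] = (153/41) / (30/41) = 51/10.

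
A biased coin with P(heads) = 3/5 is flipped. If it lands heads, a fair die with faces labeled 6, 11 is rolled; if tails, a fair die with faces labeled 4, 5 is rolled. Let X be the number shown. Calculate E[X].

69/10

E[X | heads] = (6+11)/2 = 17/2.
E[X | tails] = (4+5)/2 = 9/2.
E[X] = (3/5)·(17/2) + (2/5)·(9/2) = 69/10.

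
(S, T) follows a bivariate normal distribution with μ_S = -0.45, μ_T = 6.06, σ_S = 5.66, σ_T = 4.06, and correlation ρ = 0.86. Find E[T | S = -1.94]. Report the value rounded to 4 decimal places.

5.1408

E[T | S=x] = μ_T + ρ(σ_T/σ_S)(x − μ_S) for jointly normal variables.
E[T | S=-1.94] = 6.06 + (0.86)·(4.06/5.66)·(-1.94 − (-0.45)) = 6.06 + (0.61689)·(-1.49) = 5.1408.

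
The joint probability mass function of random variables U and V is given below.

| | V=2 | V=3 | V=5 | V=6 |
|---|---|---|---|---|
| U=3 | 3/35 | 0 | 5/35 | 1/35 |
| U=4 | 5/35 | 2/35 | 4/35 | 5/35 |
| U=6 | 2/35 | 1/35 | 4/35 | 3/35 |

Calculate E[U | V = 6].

41/9

P(V = 6) = 9/35.
Σ U·P over the event = 3·(1/35) + 4·(5/35) + 6·(3/35) = 41/35.
E[U | V = 6] = (41/35) / (9/35) = 41/9.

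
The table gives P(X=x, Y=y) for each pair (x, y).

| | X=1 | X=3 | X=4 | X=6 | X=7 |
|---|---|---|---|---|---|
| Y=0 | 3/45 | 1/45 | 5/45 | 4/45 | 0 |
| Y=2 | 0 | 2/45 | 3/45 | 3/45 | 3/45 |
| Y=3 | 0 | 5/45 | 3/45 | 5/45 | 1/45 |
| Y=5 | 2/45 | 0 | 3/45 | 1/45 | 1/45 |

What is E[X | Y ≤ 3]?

P(Y ≤ 3) = 38/45.
Summing X·P(X=x,Y=y) over the conditioning event gives 19/5.
E[X | Y ≤ 3] = (19/5) / (38/45) = 9/2.

9/2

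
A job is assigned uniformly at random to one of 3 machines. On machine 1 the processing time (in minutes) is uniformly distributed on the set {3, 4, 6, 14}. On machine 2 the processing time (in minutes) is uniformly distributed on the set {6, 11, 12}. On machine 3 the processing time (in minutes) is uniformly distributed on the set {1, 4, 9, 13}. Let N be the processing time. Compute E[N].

139/18

E[N | machine 1] = (3+4+6+14)/4 = 27/4.
E[N | machine 2] = (6+11+12)/3 = 29/3.
E[N | machine 3] = (1+4+9+13)/4 = 27/4.
By the law of total expectation,
E[N] = (1/3)·(27/4) + (1/3)·(29/3) + (1/3)·(27/4) = 139/18.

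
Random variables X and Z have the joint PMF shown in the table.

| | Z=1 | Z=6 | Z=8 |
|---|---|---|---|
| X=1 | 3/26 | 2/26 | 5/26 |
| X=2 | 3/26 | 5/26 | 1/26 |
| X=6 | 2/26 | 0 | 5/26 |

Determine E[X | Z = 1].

21/8

P(Z = 1) = 4/13.
Summing X·P(X=x,Z=y) over the conditioning event gives 21/26.
E[X | Z = 1] = (21/26) / (4/13) = 21/8.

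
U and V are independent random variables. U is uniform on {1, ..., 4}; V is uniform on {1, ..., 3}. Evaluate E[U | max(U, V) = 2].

5/3

Outcomes with max(U, V) = 2: (1,2), (2,1), (2,2), each with probability 1/12.
E[U | max(U, V) = 2] = (1 + 2 + 2) / 3 = 5/3.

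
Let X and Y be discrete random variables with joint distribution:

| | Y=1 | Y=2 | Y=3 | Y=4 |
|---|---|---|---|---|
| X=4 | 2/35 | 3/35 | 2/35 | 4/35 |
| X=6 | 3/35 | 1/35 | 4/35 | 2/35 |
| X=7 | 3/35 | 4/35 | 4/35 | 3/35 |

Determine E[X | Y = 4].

P(Y = 4) = 9/35.
Σ X·P over the event = 4·(4/35) + 6·(2/35) + 7·(3/35) = 7/5.
E[X | Y = 4] = (7/5) / (9/35) = 49/9.

49/9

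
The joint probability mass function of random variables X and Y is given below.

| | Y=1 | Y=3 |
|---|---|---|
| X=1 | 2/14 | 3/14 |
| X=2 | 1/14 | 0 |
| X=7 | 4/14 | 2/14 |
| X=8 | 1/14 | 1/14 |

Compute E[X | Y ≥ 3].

P(Y ≥ 3) = 3/7.
Σ X·P over the event = 1·(3/14) + 7·(2/14) + 8·(1/14) = 25/14.
E[X | Y ≥ 3] = (25/14) / (3/7) = 25/6.

25/6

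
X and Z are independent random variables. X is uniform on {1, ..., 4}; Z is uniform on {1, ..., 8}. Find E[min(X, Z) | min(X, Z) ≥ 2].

59/21

P(min(X, Z) ≥ 2) = 21/32.
Summing min(X,Z)·P(x,y) over outcomes with min(X, Z) ≥ 2 gives 59/32.
E[min(X, Z) | min(X, Z) ≥ 2] = (59/32) / (21/32) = 59/21.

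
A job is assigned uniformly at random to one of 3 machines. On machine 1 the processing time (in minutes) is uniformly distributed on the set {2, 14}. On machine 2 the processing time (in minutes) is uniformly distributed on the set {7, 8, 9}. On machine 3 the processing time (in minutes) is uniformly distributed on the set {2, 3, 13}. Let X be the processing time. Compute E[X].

22/3

E[X | machine 1] = (2+14)/2 = 8.
E[X | machine 2] = (7+8+9)/3 = 8.
E[X | machine 3] = (2+3+13)/3 = 6.
E[X] = (1/3)·(8) + (1/3)·(8) + (1/3)·(6) = 22/3.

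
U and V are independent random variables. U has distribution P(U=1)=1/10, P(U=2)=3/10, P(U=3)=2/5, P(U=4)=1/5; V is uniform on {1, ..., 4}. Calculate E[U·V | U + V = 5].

P(U + V = 5) = 1/4.
Summing UV·P(x,y) over outcomes with U + V = 5 gives 27/20.
E[U·V | U + V = 5] = (27/20) / (1/4) = 27/5.

27/5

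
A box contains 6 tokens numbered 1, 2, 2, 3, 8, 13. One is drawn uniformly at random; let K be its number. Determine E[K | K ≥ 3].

8

P(K ≥ 3) = 1/2.
Σ over the event: 3·1/6 + 8·1/6 + 13·1/6 = 4.
E[K | K ≥ 3] = (4) / (1/2) = 8.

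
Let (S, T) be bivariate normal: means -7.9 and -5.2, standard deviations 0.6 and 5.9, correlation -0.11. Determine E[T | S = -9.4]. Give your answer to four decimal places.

E[T | S=x] = μ_T + ρ(σ_T/σ_S)(x − μ_S) for jointly normal variables.
E[T | S=-9.4] = -5.2 + (-0.11)·(5.9/0.6)·(-9.4 − (-7.9)) = -5.2 + (-1.0817)·(-1.5) = -3.5775.

-3.5775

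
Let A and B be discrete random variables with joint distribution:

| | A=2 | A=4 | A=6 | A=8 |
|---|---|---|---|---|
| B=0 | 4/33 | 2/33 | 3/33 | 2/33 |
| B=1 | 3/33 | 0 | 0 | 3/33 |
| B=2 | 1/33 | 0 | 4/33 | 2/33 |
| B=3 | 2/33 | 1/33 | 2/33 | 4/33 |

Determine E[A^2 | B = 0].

P(B = 0) = 1/3.
Σ A^2·P over the event = 4·(4/33) + 16·(2/33) + 36·(3/33) + 64·(2/33) = 284/33.
E[A^2 | B = 0] = (284/33) / (1/3) = 284/11.

284/11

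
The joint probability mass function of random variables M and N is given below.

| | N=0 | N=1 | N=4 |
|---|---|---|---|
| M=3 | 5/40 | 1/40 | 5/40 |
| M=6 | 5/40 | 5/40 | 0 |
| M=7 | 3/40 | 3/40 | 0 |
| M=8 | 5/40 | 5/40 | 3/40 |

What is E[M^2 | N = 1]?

328/7

P(N = 1) = 7/20.
Σ M^2·P over the event = 9·(1/40) + 36·(5/40) + 49·(3/40) + 64·(5/40) = 82/5.
E[M^2 | N = 1] = (82/5) / (7/20) = 328/7.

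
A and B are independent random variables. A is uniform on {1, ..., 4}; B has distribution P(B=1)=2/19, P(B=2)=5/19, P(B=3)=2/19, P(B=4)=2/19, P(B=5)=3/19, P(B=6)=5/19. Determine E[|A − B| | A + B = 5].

19/11

P(A + B = 5) = 11/76.
Summing |A−B|·P(x,y) over outcomes with A + B = 5 gives 1/4.
E[|A − B| | A + B = 5] = (1/4) / (11/76) = 19/11.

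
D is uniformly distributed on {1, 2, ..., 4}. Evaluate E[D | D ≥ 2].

Given D ≥ 2, D is equally likely to be any of {2, 3, 4}.
E[D | D ≥ 2] = (2 + 3 + 4) / 3 = 3.

3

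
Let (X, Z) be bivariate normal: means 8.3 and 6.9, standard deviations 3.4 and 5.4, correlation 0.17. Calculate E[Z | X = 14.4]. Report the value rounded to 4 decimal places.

The regression of Z on X has slope ρ·σ_Z/σ_X and passes through (μ_X, μ_Z).
E[Z | X=14.4] = 6.9 + (0.17)·(5.4/3.4)·(14.4 − (8.3)) = 6.9 + (0.27)·(6.1) = 8.5470.

8.5470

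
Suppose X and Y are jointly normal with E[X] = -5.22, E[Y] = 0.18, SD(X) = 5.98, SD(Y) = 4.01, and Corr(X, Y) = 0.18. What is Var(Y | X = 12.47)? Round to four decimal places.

15.5591

The conditional variance in a bivariate normal is σ_Y²(1 − ρ²), independent of x.
Var(Y | X=12.47) = (4.01)²·(1 − (0.18)²) = 16.0801·0.9676 = 15.5591.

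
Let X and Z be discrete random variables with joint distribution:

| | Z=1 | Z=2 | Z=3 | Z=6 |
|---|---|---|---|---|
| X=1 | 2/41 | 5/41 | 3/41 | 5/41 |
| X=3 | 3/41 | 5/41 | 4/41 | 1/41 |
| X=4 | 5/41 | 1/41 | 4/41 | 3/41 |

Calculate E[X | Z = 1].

31/10

P(Z = 1) = 10/41.
Σ X·P over the event = 1·(2/41) + 3·(3/41) + 4·(5/41) = 31/41.
E[X | Z = 1] = (31/41) / (10/41) = 31/10.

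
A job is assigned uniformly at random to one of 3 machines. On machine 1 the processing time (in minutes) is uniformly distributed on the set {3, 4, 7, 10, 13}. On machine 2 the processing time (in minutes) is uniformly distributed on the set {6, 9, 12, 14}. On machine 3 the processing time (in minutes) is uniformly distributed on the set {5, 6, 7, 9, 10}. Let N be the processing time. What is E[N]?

167/20

E[N | machine 1] = (3+4+7+10+13)/5 = 37/5.
E[N | machine 2] = (6+9+12+14)/4 = 41/4.
E[N | machine 3] = (5+6+7+9+10)/5 = 37/5.
By the law of total expectation,
E[N] = (1/3)·(37/5) + (1/3)·(41/4) + (1/3)·(37/5) = 167/20.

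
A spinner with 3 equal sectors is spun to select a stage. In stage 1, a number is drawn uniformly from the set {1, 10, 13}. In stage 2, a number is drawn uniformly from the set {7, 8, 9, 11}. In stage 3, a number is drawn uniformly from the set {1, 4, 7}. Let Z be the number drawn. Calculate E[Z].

E[Z | stage 1] = (1+10+13)/3 = 8.
E[Z | stage 2] = (7+8+9+11)/4 = 35/4.
E[Z | stage 3] = (1+4+7)/3 = 4.
By the law of total expectation,
E[Z] = (1/3)·(8) + (1/3)·(35/4) + (1/3)·(4) = 83/12.

83/12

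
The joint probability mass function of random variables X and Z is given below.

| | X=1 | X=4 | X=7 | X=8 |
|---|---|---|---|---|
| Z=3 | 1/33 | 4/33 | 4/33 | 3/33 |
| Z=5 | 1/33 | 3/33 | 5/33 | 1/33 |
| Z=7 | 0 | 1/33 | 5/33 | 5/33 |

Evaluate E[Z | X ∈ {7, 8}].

121/23

P(X ∈ {7, 8}) = 23/33.
Σ Z·P over the event = 3·(4/33) + 5·(5/33) + 7·(5/33) + 3·(3/33) + 5·(1/33) + 7·(5/33) = 11/3.
E[Z | X ∈ {7, 8}] = (11/3) / (23/33) = 121/23.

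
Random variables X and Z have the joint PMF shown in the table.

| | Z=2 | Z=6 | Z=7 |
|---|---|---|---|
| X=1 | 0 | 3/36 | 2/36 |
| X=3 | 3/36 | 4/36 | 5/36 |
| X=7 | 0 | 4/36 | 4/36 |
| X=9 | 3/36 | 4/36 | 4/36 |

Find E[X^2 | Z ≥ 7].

189/5

P(Z ≥ 7) = 5/12.
Σ X^2·P over the event = 1·(2/36) + 9·(5/36) + 49·(4/36) + 81·(4/36) = 63/4.
E[X^2 | Z ≥ 7] = (63/4) / (5/12) = 189/5.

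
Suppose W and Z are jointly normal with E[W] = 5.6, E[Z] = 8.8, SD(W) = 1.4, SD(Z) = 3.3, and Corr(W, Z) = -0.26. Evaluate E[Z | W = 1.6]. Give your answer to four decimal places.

For a bivariate normal, E[Z | W=x] = μ_Z + ρ·(σ_Z/σ_W)·(x − μ_W).
E[Z | W=1.6] = 8.8 + (-0.26)·(3.3/1.4)·(1.6 − (5.6)) = 8.8 + (-0.61286)·(-4) = 11.2514.

11.2514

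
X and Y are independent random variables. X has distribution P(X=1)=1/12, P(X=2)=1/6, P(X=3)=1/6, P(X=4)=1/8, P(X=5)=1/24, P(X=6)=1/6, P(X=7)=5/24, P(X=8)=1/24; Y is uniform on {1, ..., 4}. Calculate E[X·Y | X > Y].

P(X > Y) = 65/96.
Summing XY·P(x,y) over outcomes with X > Y gives 209/24.
E[X·Y | X > Y] = (209/24) / (65/96) = 836/65.

836/65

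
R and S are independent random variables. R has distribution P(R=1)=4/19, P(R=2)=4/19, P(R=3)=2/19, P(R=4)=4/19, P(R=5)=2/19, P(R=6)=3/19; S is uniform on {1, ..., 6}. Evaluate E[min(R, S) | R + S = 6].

7/4

P(R + S = 6) = 8/57.
Summing min(R,S)·P(x,y) over outcomes with R + S = 6 gives 14/57.
E[min(R, S) | R + S = 6] = (14/57) / (8/57) = 7/4.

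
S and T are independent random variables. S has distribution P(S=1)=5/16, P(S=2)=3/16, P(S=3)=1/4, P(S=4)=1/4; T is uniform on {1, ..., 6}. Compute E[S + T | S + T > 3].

P(S + T > 3) = 83/96.
Summing (S+T)·P(x,y) over outcomes with S + T > 3 gives 67/12.
E[S + T | S + T > 3] = (67/12) / (83/96) = 536/83.

536/83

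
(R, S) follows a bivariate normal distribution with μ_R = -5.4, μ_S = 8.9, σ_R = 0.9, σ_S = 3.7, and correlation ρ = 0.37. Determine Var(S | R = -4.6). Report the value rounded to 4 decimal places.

The conditional variance in a bivariate normal is σ_S²(1 − ρ²), independent of x.
Var(S | R=-4.6) = (3.7)²·(1 − (0.37)²) = 13.69·0.8631 = 11.8158.

11.8158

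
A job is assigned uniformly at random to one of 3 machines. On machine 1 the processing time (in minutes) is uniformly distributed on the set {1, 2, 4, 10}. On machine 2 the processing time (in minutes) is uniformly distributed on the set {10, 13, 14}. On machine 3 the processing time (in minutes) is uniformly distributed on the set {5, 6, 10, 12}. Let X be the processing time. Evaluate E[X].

E[X | machine 1] = (1+2+4+10)/4 = 17/4.
E[X | machine 2] = (10+13+14)/3 = 37/3.
E[X | machine 3] = (5+6+10+12)/4 = 33/4.
E[X] = (1/3)·(17/4) + (1/3)·(37/3) + (1/3)·(33/4) = 149/18.

149/18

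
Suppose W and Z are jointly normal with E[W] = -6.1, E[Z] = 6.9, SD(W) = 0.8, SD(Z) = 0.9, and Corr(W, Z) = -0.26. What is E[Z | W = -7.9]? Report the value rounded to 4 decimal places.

7.4265

For a bivariate normal, E[Z | W=x] = μ_Z + ρ·(σ_Z/σ_W)·(x − μ_W).
E[Z | W=-7.9] = 6.9 + (-0.26)·(0.9/0.8)·(-7.9 − (-6.1)) = 6.9 + (-0.2925)·(-1.8) = 7.4265.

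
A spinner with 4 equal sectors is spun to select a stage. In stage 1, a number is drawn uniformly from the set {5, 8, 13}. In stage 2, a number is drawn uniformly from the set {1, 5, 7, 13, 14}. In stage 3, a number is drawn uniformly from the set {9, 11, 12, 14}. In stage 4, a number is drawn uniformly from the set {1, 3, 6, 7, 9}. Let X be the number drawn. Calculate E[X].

E[X | stage 1] = (5+8+13)/3 = 26/3.
E[X | stage 2] = (1+5+7+13+14)/5 = 8.
E[X | stage 3] = (9+11+12+14)/4 = 23/2.
E[X | stage 4] = (1+3+6+7+9)/5 = 26/5.
E[X] = (1/4)·(26/3) + (1/4)·(8) + (1/4)·(23/2) + (1/4)·(26/5) = 1001/120.

1001/120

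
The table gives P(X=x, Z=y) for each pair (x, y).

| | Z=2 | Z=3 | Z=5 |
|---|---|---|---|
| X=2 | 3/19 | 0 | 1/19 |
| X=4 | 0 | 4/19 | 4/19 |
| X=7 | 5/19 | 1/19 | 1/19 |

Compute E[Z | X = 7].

18/7

P(X = 7) = 7/19.
Σ Z·P over the event = 2·(5/19) + 3·(1/19) + 5·(1/19) = 18/19.
E[Z | X = 7] = (18/19) / (7/19) = 18/7.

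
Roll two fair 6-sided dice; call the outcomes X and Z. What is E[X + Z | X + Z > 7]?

28/3

P(X + Z > 7) = 5/12.
Summing (X+Z)·P(x,y) over outcomes with X + Z > 7 gives 35/9.
E[X + Z | X + Z > 7] = (35/9) / (5/12) = 28/3.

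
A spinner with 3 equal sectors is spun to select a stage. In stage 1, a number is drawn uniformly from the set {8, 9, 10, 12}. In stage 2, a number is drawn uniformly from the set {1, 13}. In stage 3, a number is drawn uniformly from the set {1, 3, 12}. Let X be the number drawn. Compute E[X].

265/36

E[X | stage 1] = (8+9+10+12)/4 = 39/4.
E[X | stage 2] = (1+13)/2 = 7.
E[X | stage 3] = (1+3+12)/3 = 16/3.
By the law of total expectation,
E[X] = (1/3)·(39/4) + (1/3)·(7) + (1/3)·(16/3) = 265/36.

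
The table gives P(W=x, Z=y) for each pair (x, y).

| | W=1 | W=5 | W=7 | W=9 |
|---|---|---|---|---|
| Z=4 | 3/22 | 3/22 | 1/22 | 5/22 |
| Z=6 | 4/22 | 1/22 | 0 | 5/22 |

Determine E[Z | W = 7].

4

P(W = 7) = 1/22.
Σ Z·P over the event = 4·(1/22) = 2/11.
E[Z | W = 7] = (2/11) / (1/22) = 4.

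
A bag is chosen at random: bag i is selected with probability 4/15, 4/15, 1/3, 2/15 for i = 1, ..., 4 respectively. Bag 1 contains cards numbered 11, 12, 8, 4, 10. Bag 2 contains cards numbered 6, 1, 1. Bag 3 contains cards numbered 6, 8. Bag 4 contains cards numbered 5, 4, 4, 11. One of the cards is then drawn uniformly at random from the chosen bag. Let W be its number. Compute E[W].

E[W | bag 1] = (11+12+8+4+10)/5 = 9.
E[W | bag 2] = (6+1+1)/3 = 8/3.
E[W | bag 3] = (6+8)/2 = 7.
E[W | bag 4] = (5+4+4+11)/4 = 6.
By the law of total expectation,
E[W] = (4/15)·(9) + (4/15)·(8/3) + (1/3)·(7) + (2/15)·(6) = 281/45.

281/45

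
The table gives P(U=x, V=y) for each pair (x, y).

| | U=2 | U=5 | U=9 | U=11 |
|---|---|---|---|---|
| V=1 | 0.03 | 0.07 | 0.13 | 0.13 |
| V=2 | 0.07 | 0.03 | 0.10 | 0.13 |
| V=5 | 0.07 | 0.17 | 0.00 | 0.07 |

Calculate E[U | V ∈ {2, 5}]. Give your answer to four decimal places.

P(V ∈ {2, 5}) = 0.64.
Σ U·P over the event = 2·(0.07) + 2·(0.07) + 5·(0.03) + 5·(0.17) + 9·(0.10) + 11·(0.13) + 11·(0.07) = 4.38.
E[U | V ∈ {2, 5}] = (4.38) / (0.64) = 6.8438.

6.8438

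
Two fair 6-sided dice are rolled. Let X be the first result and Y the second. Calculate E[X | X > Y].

14/3

P(X > Y) = 5/12.
Summing X·P(x,y) over outcomes with X > Y gives 35/18.
E[X | X > Y] = (35/18) / (5/12) = 14/3.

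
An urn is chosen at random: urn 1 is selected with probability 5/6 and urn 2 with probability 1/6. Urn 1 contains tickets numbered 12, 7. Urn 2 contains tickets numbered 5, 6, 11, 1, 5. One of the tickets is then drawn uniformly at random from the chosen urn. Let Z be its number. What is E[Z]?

177/20

E[Z | urn 1] = (12+7)/2 = 19/2.
E[Z | urn 2] = (5+6+11+1+5)/5 = 28/5.
E[Z] = (5/6)·(19/2) + (1/6)·(28/5) = 177/20.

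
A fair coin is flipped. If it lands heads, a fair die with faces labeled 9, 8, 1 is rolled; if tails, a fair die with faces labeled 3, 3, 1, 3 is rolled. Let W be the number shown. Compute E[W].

17/4

E[W | heads] = (9+8+1)/3 = 6.
E[W | tails] = (3+3+1+3)/4 = 5/2.
By the law of total expectation,
E[W] = (1/2)·(6) + (1/2)·(5/2) = 17/4.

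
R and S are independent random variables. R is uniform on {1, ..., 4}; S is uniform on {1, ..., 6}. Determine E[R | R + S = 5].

Outcomes with R + S = 5: (1,4), (2,3), (3,2), (4,1), each with probability 1/24.
E[R | R + S = 5] = (1 + 2 + 3 + 4) / 4 = 5/2.

5/2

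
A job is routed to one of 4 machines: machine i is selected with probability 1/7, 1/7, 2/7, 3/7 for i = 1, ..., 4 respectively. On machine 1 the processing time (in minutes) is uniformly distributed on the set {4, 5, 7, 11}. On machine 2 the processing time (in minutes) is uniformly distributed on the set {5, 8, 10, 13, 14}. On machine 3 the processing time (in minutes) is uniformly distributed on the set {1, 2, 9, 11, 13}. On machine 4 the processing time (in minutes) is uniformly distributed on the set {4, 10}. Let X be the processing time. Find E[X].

149/20

E[X | machine 1] = (4+5+7+11)/4 = 27/4.
E[X | machine 2] = (5+8+10+13+14)/5 = 10.
E[X | machine 3] = (1+2+9+11+13)/5 = 36/5.
E[X | machine 4] = (4+10)/2 = 7.
E[X] = (1/7)·(27/4) + (1/7)·(10) + (2/7)·(36/5) + (3/7)·(7) = 149/20.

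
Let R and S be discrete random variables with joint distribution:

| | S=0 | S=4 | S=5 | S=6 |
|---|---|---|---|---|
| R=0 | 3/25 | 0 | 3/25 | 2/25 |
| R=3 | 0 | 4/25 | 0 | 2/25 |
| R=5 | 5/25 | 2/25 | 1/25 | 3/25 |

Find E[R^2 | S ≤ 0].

125/8

P(S ≤ 0) = 8/25.
Σ R^2·P over the event = 0·(3/25) + 25·(5/25) = 5.
E[R^2 | S ≤ 0] = (5) / (8/25) = 125/8.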